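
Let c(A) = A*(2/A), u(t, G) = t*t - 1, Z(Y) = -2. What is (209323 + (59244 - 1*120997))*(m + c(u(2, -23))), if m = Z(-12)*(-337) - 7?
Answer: 98724330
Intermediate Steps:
u(t, G) = -1 + t² (u(t, G) = t² - 1 = -1 + t²)
c(A) = 2
m = 667 (m = -2*(-337) - 7 = 674 - 7 = 667)
(209323 + (59244 - 1*120997))*(m + c(u(2, -23))) = (209323 + (59244 - 1*120997))*(667 + 2) = (209323 + (59244 - 120997))*669 = (209323 - 61753)*669 = 147570*669 = 98724330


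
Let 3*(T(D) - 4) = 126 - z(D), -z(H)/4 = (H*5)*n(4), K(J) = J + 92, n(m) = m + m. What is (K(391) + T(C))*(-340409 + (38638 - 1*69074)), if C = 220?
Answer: -4547425005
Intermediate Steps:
n(m) = 2*m
K(J) = 92 + J
z(H) = -160*H (z(H) = -4*H*5*2*4 = -4*5*H*8 = -160*H)
T(D) = 46 + 160*D/3 (T(D) = 4 + (126 - (-160)*D)/3 = 4 + (126 + 160*D)/3 = 4 + (42 + 160*D/3) = 46 + 160*D/3)
(K(391) + T(C))*(-340409 + (38638 - 1*69074)) = ((92 + 391) + (46 + (160/3)*220))*(-340409 + (38638 - 1*69074)) = (483 + (46 + 35200/3))*(-340409 + (38638 - 69074)) = (483 + 35338/3)*(-340409 - 30436) = (36787/3)*(-370845) = -4547425005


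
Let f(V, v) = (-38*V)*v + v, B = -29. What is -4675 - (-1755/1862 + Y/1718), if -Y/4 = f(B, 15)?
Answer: -7414345025/1599458 ≈ -4635.5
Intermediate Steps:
f(V, v) = v - 38*V*v (f(V, v) = -38*V*v + v = v - 38*V*v)
Y = -66180 (Y = -60*(1 - 38*(-29)) = -60*(1 + 1102) = -60*1103 = -4*16545 = -66180)
-4675 - (-1755/1862 + Y/1718) = -4675 - (-1755/1862 - 66180/1718) = -4675 - (-1755*1/1862 - 66180*1/1718) = -4675 - (-1755/1862 - 33090/859) = -4675 - 1*(-63121125/1599458) = -4675 + 63121125/1599458 = -7414345025/1599458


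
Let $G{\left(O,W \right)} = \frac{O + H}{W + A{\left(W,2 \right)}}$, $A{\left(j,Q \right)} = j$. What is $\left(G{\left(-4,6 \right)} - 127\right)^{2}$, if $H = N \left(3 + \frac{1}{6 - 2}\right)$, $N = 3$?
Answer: $\frac{36881329}{2304} \approx 16008.0$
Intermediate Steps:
$H = \frac{39}{4}$ ($H = 3 \left(3 + \frac{1}{6 - 2}\right) = 3 \left(3 + \frac{1}{4}\right) = 3 \cdot \frac{13}{4} = \frac{39}{4} \approx 9.75$)
$G{\left(O,W \right)} = \frac{\frac{39}{4} + O}{2 W}$ ($G{\left(O,W \right)} = \frac{O + \frac{39}{4}}{W + W} = \frac{\frac{39}{4} + O}{2 W}$)
$\left(G{\left(-4,6 \right)} - 127\right)^{2} = \left(\frac{39 + 4 \left(-4\right)}{8 \cdot 6} - 127\right)^{2} = \left(\frac{1}{8} \cdot \frac{1}{6} \left(39 - 16\right) - 127\right)^{2} = \left(\frac{1}{8} \cdot \frac{1}{6} \cdot 23 - 127\right)^{2} = \left(\frac{23}{48} - 127\right)^{2} = \left(- \frac{6073}{48}\right)^{2} = \frac{36881329}{2304}$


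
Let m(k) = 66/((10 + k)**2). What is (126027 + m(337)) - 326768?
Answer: -24171023003/120409 ≈ -2.0074e+5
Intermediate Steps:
m(k) = 66/(10 + k)**2
(126027 + m(337)) - 326768 = (126027 + 66/(10 + 337)**2) - 326768 = (126027 + 66/347**2) - 326768 = (126027 + 66*(1/120409)) - 326768 = (126027 + 66/120409) - 326768 = 15174785109/120409 - 326768 = -24171023003/120409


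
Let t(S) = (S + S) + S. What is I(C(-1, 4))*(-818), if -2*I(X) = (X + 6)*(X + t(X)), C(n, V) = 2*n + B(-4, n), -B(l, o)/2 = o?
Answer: 0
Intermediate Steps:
t(S) = 3*S (t(S) = 2*S + S = 3*S)
B(l, o) = -2*o
C(n, V) = 0 (C(n, V) = 2*n - 2*n = 0)
I(X) = -2*X*(6 + X) (I(X) = -(X + 6)*(X + 3*X)/2 = -(6 + X)*4*X/2 = -2*X*(6 + X))
I(C(-1, 4))*(-818) = (2*0*(-6 - 1*0))*(-818) = (2*0*(-6 + 0))*(-818) = (2*0*(-6))*(-818) = 0*(-818) = 0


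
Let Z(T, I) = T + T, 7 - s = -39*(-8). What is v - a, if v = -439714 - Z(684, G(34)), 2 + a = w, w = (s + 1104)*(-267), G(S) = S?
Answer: -227747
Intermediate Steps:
s = -305 (s = 7 - (-39)*(-8) = 7 - 1*312 = 7 - 312 = -305)
Z(T, I) = 2*T
w = -213333 (w = (-305 + 1104)*(-267) = 799*(-267) = -213333)
a = -213335 (a = -2 - 213333 = -213335)
v = -441082 (v = -439714 - 2*684 = -439714 - 1*1368 = -439714 - 1368 = -441082)
v - a = -441082 - 1*(-213335) = -441082 + 213335 = -227747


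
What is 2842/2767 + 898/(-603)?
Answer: -771040/1668501 ≈ -0.46212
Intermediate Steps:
2842/2767 + 898/(-603) = 2842*(1/2767) + 898*(-1/603) = 2842/2767 - 898/603 = -771040/1668501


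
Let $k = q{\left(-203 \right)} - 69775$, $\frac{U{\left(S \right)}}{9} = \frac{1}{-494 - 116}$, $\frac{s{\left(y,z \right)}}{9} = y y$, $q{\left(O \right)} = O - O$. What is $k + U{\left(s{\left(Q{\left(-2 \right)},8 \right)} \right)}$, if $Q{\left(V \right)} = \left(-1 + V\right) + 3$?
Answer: $- \frac{42562759}{610} \approx -69775.0$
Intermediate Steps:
$Q{\left(V \right)} = 2 + V$
$q{\left(O \right)} = 0$
$s{\left(y,z \right)} = 9 y^{2}$ ($s{\left(y,z \right)} = 9 y y = 9 y^{2}$)
$U{\left(S \right)} = - \frac{9}{610}$ ($U{\left(S \right)} = \frac{9}{-494 - 116} = \frac{9}{-610} = 9 \left(- \frac{1}{610}\right) = - \frac{9}{610}$)
$k = -69775$ ($k = 0 - 69775 = -69775$)
$k + U{\left(s{\left(Q{\left(-2 \right)},8 \right)} \right)} = -69775 - \frac{9}{610} = - \frac{42562759}{610}$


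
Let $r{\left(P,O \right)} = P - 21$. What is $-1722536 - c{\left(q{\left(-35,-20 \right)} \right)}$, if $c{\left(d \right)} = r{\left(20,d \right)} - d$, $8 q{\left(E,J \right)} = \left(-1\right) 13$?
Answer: $- \frac{13780293}{8} \approx -1.7225 \cdot 10^{6}$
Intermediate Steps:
$r{\left(P,O \right)} = -21 + P$
$q{\left(E,J \right)} = - \frac{13}{8}$ ($q{\left(E,J \right)} = \frac{\left(-1\right) 13}{8} = \frac{1}{8} \left(-13\right) = - \frac{13}{8}$)
$c{\left(d \right)} = -1 - d$ ($c{\left(d \right)} = \left(-21 + 20\right) - d = -1 - d$)
$-1722536 - c{\left(q{\left(-35,-20 \right)} \right)} = -1722536 - \left(-1 - - \frac{13}{8}\right) = -1722536 - \left(-1 + \frac{13}{8}\right) = -1722536 - \frac{5}{8} = - \frac{13780293}{8}$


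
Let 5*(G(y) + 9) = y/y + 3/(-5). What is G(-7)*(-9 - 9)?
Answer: 4014/25 ≈ 160.56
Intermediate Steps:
G(y) = -223/25 (G(y) = -9 + (y/y + 3/(-5))/5 = -9 + (1 + 3*(-⅕))/5 = -9 + (1 - ⅗)/5 = -9 + (⅕)*(⅖) = -9 + 2/25 = -223/25)
G(-7)*(-9 - 9) = -223*(-9 - 9)/25 = -223/25*(-18) = 4014/25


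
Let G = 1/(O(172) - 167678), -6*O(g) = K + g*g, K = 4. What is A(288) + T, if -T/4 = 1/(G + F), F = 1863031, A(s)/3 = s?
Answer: 833526386727248/964729616665 ≈ 864.00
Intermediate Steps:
A(s) = 3*s
O(g) = -2/3 - g**2/6 (O(g) = -(4 + g*g)/6 = -(4 + g**2)/6 = -2/3 - g**2/6)
G = -3/517828 (G = 1/((-2/3 - 1/6*172**2) - 167678) = 1/((-2/3 - 1/6*29584) - 167678) = 1/((-2/3 - 14792/3) - 167678) = 1/(-14794/3 - 167678) = 1/(-517828/3) = -3/517828 ≈ -5.7934e-6)
T = -2071312/964729616665 (T = -4/(-3/517828 + 1863031) = -4/964729616665/517828 = -4*517828/964729616665 = -2071312/964729616665 ≈ -2.1470e-6)
A(288) + T = 3*288 - 2071312/964729616665 = 864 - 2071312/964729616665 = 833526386727248/964729616665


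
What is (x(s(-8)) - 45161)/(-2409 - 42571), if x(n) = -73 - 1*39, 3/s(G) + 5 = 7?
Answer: 45273/44980 ≈ 1.0065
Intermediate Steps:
s(G) = 3/2 (s(G) = 3/(-5 + 7) = 3/2)
x(n) = -112 (x(n) = -73 - 39 = -112)
(x(s(-8)) - 45161)/(-2409 - 42571) = (-112 - 45161)/(-2409 - 42571) = -45273/(-44980) = -45273*(-1/44980) = 45273/44980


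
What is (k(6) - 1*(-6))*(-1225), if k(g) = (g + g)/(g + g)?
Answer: -8575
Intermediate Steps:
k(g) = 1 (k(g) = (2*g)/((2*g)) = (2*g)*(1/(2*g)) = 1)
(k(6) - 1*(-6))*(-1225) = (1 - 1*(-6))*(-1225) = (1 + 6)*(-1225) = 7*(-1225) = -8575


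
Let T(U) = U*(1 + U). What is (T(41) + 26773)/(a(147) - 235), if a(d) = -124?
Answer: -28495/359 ≈ -79.373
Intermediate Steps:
(T(41) + 26773)/(a(147) - 235) = (41*(1 + 41) + 26773)/(-124 - 235) = (41*42 + 26773)/(-359) = (1722 + 26773)*(-1/359) = 28495*(-1/359) = -28495/359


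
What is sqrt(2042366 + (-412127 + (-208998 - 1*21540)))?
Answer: sqrt(1399701) ≈ 1183.1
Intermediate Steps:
sqrt(2042366 + (-412127 + (-208998 - 1*21540))) = sqrt(2042366 + (-412127 + (-208998 - 21540))) = sqrt(2042366 + (-412127 - 230538)) = sqrt(2042366 - 642665) = sqrt(1399701)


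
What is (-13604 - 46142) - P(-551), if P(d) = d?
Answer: -59195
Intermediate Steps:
(-13604 - 46142) - P(-551) = (-13604 - 46142) - 1*(-551) = -59746 + 551 = -59195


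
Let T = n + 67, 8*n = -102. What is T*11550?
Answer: 1253175/2 ≈ 6.2659e+5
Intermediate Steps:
n = -51/4 (n = (1/8)*(-102) = -51/4 ≈ -12.750)
T = 217/4 (T = -51/4 + 67 = 217/4 ≈ 54.250)
T*11550 = (217/4)*11550 = 1253175/2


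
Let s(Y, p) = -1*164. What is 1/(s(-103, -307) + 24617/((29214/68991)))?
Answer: 9738/564520117 ≈ 1.7250e-5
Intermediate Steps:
s(Y, p) = -164
1/(s(-103, -307) + 24617/((29214/68991))) = 1/(-164 + 24617/((29214/68991))) = 1/(-164 + 24617/((29214*(1/68991)))) = 1/(-164 + 24617/(9738/22997)) = 1/(-164 + 24617*(22997/9738)) = 1/(-164 + 566117149/9738) = 1/(564520117/9738) = 9738/564520117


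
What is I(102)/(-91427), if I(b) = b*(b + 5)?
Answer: -10914/91427 ≈ -0.11937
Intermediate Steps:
I(b) = b*(5 + b)
I(102)/(-91427) = (102*(5 + 102))/(-91427) = (102*107)*(-1/91427) = 10914*(-1/91427) = -10914/91427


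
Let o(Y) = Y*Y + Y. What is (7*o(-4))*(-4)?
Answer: -336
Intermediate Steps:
o(Y) = Y + Y² (o(Y) = Y² + Y = Y + Y²)
(7*o(-4))*(-4) = (7*(-4*(1 - 4)))*(-4) = (7*(-4*(-3)))*(-4) = (7*12)*(-4) = 84*(-4) = -336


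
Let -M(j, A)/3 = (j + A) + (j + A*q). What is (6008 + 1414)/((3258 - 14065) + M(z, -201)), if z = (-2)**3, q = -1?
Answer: -7422/10759 ≈ -0.68984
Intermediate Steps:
z = -8
M(j, A) = -6*j (M(j, A) = -3*((j + A) + (j + A*(-1))) = -3*((A + j) + (j - A)) = -6*j)
(6008 + 1414)/((3258 - 14065) + M(z, -201)) = (6008 + 1414)/((3258 - 14065) - 6*(-8)) = 7422/(-10807 + 48) = 7422/(-10759) = 7422*(-1/10759) = -7422/10759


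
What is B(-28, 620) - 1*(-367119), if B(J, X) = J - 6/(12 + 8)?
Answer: 3670907/10 ≈ 3.6709e+5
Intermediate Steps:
B(J, X) = -3/10 + J (B(J, X) = J - 6/20 = J - 6*1/20 = J - 3/10 = -3/10 + J)
B(-28, 620) - 1*(-367119) = (-3/10 - 28) - 1*(-367119) = -283/10 + 367119 = 3670907/10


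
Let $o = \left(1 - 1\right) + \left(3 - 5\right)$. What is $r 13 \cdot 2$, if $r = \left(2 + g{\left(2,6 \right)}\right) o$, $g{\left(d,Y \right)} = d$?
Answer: $-208$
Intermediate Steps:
$o = -2$ ($o = 0 + \left(3 - 5\right) = 0 - 2 = -2$)
$r = -8$ ($r = \left(2 + 2\right) \left(-2\right) = 4 \left(-2\right) = -8$)
$r 13 \cdot 2 = \left(-8\right) 13 \cdot 2 = \left(-104\right) 2 = -208$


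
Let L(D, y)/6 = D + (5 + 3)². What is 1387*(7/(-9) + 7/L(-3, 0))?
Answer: -1155371/1098 ≈ -1052.3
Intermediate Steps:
L(D, y) = 384 + 6*D (L(D, y) = 6*(D + (5 + 3)²) = 6*(D + 8²) = 6*(D + 64) = 6*(64 + D) = 384 + 6*D)
1387*(7/(-9) + 7/L(-3, 0)) = 1387*(7/(-9) + 7/(384 + 6*(-3))) = 1387*(7*(-⅑) + 7/(384 - 18)) = 1387*(-7/9 + 7/366) = 1387*(-833/1098) = -1155371/1098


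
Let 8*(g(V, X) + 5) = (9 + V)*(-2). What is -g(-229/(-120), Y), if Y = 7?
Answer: 3709/480 ≈ 7.7271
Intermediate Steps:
g(V, X) = -29/4 - V/4 (g(V, X) = -5 + ((9 + V)*(-2))/8 = -5 + (-18 - 2*V)/8 = -5 + (-9/4 - V/4) = -29/4 - V/4)
-g(-229/(-120), Y) = -(-29/4 - (-229)/(4*(-120))) = -(-29/4 - (-229)*(-1)/(4*120)) = -(-29/4 - ¼*229/120) = -(-29/4 - 229/480) = -1*(-3709/480) = 3709/480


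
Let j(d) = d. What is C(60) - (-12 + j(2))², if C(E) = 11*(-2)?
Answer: -122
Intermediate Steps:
C(E) = -22
C(60) - (-12 + j(2))² = -22 - (-12 + 2)² = -22 - 1*(-10)² = -22 - 1*100 = -22 - 100 = -122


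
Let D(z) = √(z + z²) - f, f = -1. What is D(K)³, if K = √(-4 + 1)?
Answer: (1 + 3^(¼)*√(I - √3))³ ≈ -11.114 + 6.0305*I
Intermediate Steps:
K = I*√3 (K = √(-3) = I*√3 ≈ 1.732*I)
D(z) = 1 + √(z + z²) (D(z) = √(z + z²) - 1*(-1) = √(z + z²) + 1 = 1 + √(z + z²))
D(K)³ = (1 + √((I*√3)*(1 + I*√3)))³ = (1 + √(I*√3*(1 + I*√3)))³ = (1 + 3^(¼)*√(I*(1 + I*√3)))³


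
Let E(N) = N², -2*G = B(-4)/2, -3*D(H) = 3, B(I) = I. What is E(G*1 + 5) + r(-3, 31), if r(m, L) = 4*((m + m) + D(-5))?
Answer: 8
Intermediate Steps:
D(H) = -1 (D(H) = -⅓*3 = -1)
r(m, L) = -4 + 8*m (r(m, L) = 4*((m + m) - 1) = 4*(2*m - 1) = 4*(-1 + 2*m) = -4 + 8*m)
G = 1 (G = -(-2)/2 = -½*(-2) = 1)
E(G*1 + 5) + r(-3, 31) = (1*1 + 5)² + (-4 + 8*(-3)) = (1 + 5)² + (-4 - 24) = 6² - 28 = 36 - 28 = 8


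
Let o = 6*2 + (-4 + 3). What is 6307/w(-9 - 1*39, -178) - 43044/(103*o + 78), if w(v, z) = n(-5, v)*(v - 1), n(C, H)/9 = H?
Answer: -18439135/523152 ≈ -35.246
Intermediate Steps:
n(C, H) = 9*H
w(v, z) = 9*v*(-1 + v) (w(v, z) = (9*v)*(v - 1) = (9*v)*(-1 + v) = 9*v*(-1 + v))
o = 11 (o = 12 - 1 = 11)
6307/w(-9 - 1*39, -178) - 43044/(103*o + 78) = 6307/((9*(-9 - 1*39)*(-1 + (-9 - 1*39)))) - 43044/(103*11 + 78) = 6307/((9*(-9 - 39)*(-1 + (-9 - 39)))) - 43044/(1133 + 78) = 6307/((9*(-48)*(-1 - 48))) - 43044/1211 = 6307/((9*(-48)*(-49))) - 43044*1/1211 = 6307/21168 - 43044/1211 = 6307*(1/21168) - 43044/1211 = 901/3024 - 43044/1211 = -18439135/523152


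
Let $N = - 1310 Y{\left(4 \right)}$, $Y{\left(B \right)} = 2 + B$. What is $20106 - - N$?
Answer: $12246$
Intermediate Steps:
$N = -7860$ ($N = - 1310 \left(2 + 4\right) = \left(-1310\right) 6 = -7860$)
$20106 - - N = 20106 - \left(-1\right) \left(-7860\right) = 20106 - 7860 = 12246$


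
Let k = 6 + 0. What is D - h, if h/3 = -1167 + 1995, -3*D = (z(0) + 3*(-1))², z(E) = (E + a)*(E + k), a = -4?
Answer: -2727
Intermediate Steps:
k = 6
z(E) = (-4 + E)*(6 + E) (z(E) = (E - 4)*(E + 6) = (-4 + E)*(6 + E))
D = -243 (D = -((-24 + 0² + 2*0) + 3*(-1))²/3 = -((-24 + 0 + 0) - 3)²/3 = -(-24 - 3)²/3 = -⅓*(-27)² = -⅓*729 = -243)
h = 2484 (h = 3*(-1167 + 1995) = 3*828 = 2484)
D - h = -243 - 1*2484 = -243 - 2484 = -2727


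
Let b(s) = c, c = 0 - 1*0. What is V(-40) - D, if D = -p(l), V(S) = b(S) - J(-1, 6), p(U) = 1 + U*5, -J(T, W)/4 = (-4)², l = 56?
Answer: 345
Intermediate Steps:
J(T, W) = -64 (J(T, W) = -4*(-4)² = -4*16 = -64)
c = 0 (c = 0 + 0 = 0)
b(s) = 0
p(U) = 1 + 5*U
V(S) = 64 (V(S) = 0 - 1*(-64) = 0 + 64 = 64)
D = -281 (D = -(1 + 5*56) = -(1 + 280) = -1*281 = -281)
V(-40) - D = 64 - 1*(-281) = 64 + 281 = 345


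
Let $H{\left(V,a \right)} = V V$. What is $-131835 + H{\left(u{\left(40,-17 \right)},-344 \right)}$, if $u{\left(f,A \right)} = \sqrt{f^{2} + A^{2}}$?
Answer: $-129946$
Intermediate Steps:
$u{\left(f,A \right)} = \sqrt{A^{2} + f^{2}}$
$H{\left(V,a \right)} = V^{2}$
$-131835 + H{\left(u{\left(40,-17 \right)},-344 \right)} = -131835 + \left(\sqrt{\left(-17\right)^{2} + 40^{2}}\right)^{2} = -131835 + \left(\sqrt{289 + 1600}\right)^{2} = -131835 + \left(\sqrt{1889}\right)^{2} = -131835 + 1889 = -129946$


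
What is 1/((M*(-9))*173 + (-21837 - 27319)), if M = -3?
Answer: -1/44485 ≈ -2.2479e-5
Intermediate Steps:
1/((M*(-9))*173 + (-21837 - 27319)) = 1/(-3*(-9)*173 + (-21837 - 27319)) = 1/(27*173 - 49156) = 1/(4671 - 49156) = 1/(-44485) = -1/44485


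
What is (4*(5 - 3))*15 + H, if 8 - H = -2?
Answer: 130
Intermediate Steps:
H = 10 (H = 8 - 1*(-2) = 8 + 2 = 10)
(4*(5 - 3))*15 + H = (4*(5 - 3))*15 + 10 = (4*2)*15 + 10 = 8*15 + 10 = 120 + 10 = 130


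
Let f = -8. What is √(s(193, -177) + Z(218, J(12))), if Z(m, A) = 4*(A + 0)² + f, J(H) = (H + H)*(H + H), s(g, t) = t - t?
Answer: 2*√331774 ≈ 1152.0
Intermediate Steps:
s(g, t) = 0
J(H) = 4*H² (J(H) = (2*H)*(2*H) = 4*H²)
Z(m, A) = -8 + 4*A² (Z(m, A) = 4*(A + 0)² - 8 = 4*A² - 8 = -8 + 4*A²)
√(s(193, -177) + Z(218, J(12))) = √(0 + (-8 + 4*(4*12²)²)) = √(0 + (-8 + 4*(4*144)²)) = √(0 + (-8 + 4*576²)) = √(0 + (-8 + 4*331776)) = √(0 + (-8 + 1327104)) = √(0 + 1327096) = √1327096 = 2*√331774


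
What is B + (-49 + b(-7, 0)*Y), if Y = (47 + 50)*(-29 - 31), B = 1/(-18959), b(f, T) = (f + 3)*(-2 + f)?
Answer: -3973218672/18959 ≈ -2.0957e+5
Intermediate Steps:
b(f, T) = (-2 + f)*(3 + f) (b(f, T) = (3 + f)*(-2 + f) = (-2 + f)*(3 + f))
B = -1/18959 ≈ -5.2745e-5
Y = -5820 (Y = 97*(-60) = -5820)
B + (-49 + b(-7, 0)*Y) = -1/18959 + (-49 + (-6 - 7 + (-7)**2)*(-5820)) = -1/18959 + (-49 + (-6 - 7 + 49)*(-5820)) = -1/18959 + (-49 + 36*(-5820)) = -1/18959 + (-49 - 209520) = -1/18959 - 209569 = -3973218672/18959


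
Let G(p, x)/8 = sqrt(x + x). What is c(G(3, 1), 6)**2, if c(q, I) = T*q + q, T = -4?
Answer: 1152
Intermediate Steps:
G(p, x) = 8*sqrt(2)*sqrt(x) (G(p, x) = 8*sqrt(x + x) = 8*sqrt(2*x) = 8*(sqrt(2)*sqrt(x)) = 8*sqrt(2)*sqrt(x))
c(q, I) = -3*q (c(q, I) = -4*q + q = -3*q)
c(G(3, 1), 6)**2 = (-24*sqrt(2)*sqrt(1))**2 = (-24*sqrt(2))**2 = 1152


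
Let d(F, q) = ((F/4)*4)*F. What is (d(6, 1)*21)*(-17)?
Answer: -12852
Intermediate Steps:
d(F, q) = F² (d(F, q) = ((F*(¼))*4)*F = ((F/4)*4)*F = F*F = F²)
(d(6, 1)*21)*(-17) = (6²*21)*(-17) = (36*21)*(-17) = 756*(-17) = -12852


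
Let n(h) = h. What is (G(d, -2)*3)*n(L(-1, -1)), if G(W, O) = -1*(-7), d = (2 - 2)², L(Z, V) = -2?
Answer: -42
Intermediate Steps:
d = 0 (d = 0² = 0)
G(W, O) = 7
(G(d, -2)*3)*n(L(-1, -1)) = (7*3)*(-2) = 21*(-2) = -42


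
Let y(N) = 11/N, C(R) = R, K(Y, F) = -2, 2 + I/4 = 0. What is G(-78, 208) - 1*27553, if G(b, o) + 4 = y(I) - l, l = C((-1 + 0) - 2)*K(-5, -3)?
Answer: -220515/8 ≈ -27564.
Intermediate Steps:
I = -8 (I = -8 + 4*0 = -8 + 0 = -8)
l = 6 (l = ((-1 + 0) - 2)*(-2) = (-1 - 2)*(-2) = -3*(-2) = 6)
G(b, o) = -91/8 (G(b, o) = -4 + (11/(-8) - 1*6) = -4 + (11*(-1/8) - 6) = -4 + (-11/8 - 6) = -4 - 59/8 = -91/8)
G(-78, 208) - 1*27553 = -91/8 - 1*27553 = -91/8 - 27553 = -220515/8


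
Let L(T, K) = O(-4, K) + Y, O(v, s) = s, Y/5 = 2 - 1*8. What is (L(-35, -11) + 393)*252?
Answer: 88704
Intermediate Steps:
Y = -30 (Y = 5*(2 - 1*8) = 5*(2 - 8) = 5*(-6) = -30)
L(T, K) = -30 + K (L(T, K) = K - 30 = -30 + K)
(L(-35, -11) + 393)*252 = ((-30 - 11) + 393)*252 = (-41 + 393)*252 = 352*252 = 88704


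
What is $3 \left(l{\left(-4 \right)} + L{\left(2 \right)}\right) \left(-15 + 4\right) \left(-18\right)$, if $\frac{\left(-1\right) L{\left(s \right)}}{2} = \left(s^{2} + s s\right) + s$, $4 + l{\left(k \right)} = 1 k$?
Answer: $-16632$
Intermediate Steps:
$l{\left(k \right)} = -4 + k$ ($l{\left(k \right)} = -4 + 1 k = -4 + k$)
$L{\left(s \right)} = - 4 s^{2} - 2 s$ ($L{\left(s \right)} = - 2 \left(\left(s^{2} + s s\right) + s\right) = - 2 \left(\left(s^{2} + s^{2}\right) + s\right) = - 2 \left(2 s^{2} + s\right) = - 2 \left(s + 2 s^{2}\right) = - 4 s^{2} - 2 s$)
$3 \left(l{\left(-4 \right)} + L{\left(2 \right)}\right) \left(-15 + 4\right) \left(-18\right) = 3 \left(\left(-4 - 4\right) - 4 \left(1 + 2 \cdot 2\right)\right) \left(-15 + 4\right) \left(-18\right) = 3 \left(-8 - 4 \left(1 + 4\right)\right) \left(-11\right) \left(-18\right) = 3 \left(-8 - 4 \cdot 5\right) \left(-11\right) \left(-18\right) = 3 \left(-8 - 20\right) \left(-11\right) \left(-18\right) = 3 \left(\left(-28\right) \left(-11\right)\right) \left(-18\right) = 3 \cdot 308 \left(-18\right) = 924 \left(-18\right) = -16632$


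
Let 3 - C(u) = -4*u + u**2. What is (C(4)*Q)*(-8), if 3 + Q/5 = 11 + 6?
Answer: -1680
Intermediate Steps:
Q = 70 (Q = -15 + 5*(11 + 6) = -15 + 5*17 = -15 + 85 = 70)
C(u) = 3 - u**2 + 4*u (C(u) = 3 - (-4*u + u**2) = 3 - (u**2 - 4*u) = 3 + (-u**2 + 4*u) = 3 - u**2 + 4*u)
(C(4)*Q)*(-8) = ((3 - 1*4**2 + 4*4)*70)*(-8) = ((3 - 1*16 + 16)*70)*(-8) = ((3 - 16 + 16)*70)*(-8) = (3*70)*(-8) = 210*(-8) = -1680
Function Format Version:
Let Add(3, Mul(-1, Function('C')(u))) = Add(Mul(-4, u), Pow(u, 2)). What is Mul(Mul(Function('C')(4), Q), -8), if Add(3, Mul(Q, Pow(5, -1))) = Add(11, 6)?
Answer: -1680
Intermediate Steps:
Q = 70 (Q = Add(-15, Mul(5, Add(11, 6))) = Add(-15, Mul(5, 17)) = Add(-15, 85) = 70)
Function('C')(u) = Add(3, Mul(-1, Pow(u, 2)), Mul(4, u)) (Function('C')(u) = Add(3, Mul(-1, Add(Mul(-4, u), Pow(u, 2)))) = Add(3, Mul(-1, Add(Pow(u, 2), Mul(-4, u)))) = Add(3, Add(Mul(-1, Pow(u, 2)), Mul(4, u))) = Add(3, Mul(-1, Pow(u, 2)), Mul(4, u)))
Mul(Mul(Function('C')(4), Q), -8) = Mul(Mul(Add(3, Mul(-1, Pow(4, 2)), Mul(4, 4)), 70), -8) = Mul(Mul(Add(3, Mul(-1, 16), 16), 70), -8) = Mul(Mul(Add(3, -16, 16), 70), -8) = Mul(Mul(3, 70), -8) = Mul(210, -8) = -1680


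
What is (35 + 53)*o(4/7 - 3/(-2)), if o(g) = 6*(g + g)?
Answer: 15312/7 ≈ 2187.4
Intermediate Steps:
o(g) = 12*g (o(g) = 6*(2*g) = 12*g)
(35 + 53)*o(4/7 - 3/(-2)) = (35 + 53)*(12*(4/7 - 3/(-2))) = 88*(12*(4*(1/7) - 3*(-1/2))) = 88*(12*(4/7 + 3/2)) = 88*(12*(29/14)) = 88*(174/7) = 15312/7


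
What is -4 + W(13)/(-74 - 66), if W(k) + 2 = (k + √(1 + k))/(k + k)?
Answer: -1117/280 - √14/3640 ≈ -3.9903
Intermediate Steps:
W(k) = -2 + (k + √(1 + k))/(2*k) (W(k) = -2 + (k + √(1 + k))/(k + k) = -2 + (k + √(1 + k))/((2*k)) = -2 + (k + √(1 + k))*(1/(2*k)) = -2 + (k + √(1 + k))/(2*k))
-4 + W(13)/(-74 - 66) = -4 + ((½)*(√(1 + 13) - 3*13)/13)/(-74 - 66) = -4 + ((½)*(1/13)*(√14 - 39))/(-140) = -4 - (-39 + √14)/(280*13) = -4 - (-3/2 + √14/26)/140 = -4 + (3/280 - √14/3640) = -1117/280 - √14/3640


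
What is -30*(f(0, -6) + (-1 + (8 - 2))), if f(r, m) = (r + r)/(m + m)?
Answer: -150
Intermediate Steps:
f(r, m) = r/m (f(r, m) = (2*r)/((2*m)) = (2*r)*(1/(2*m)) = r/m)
-30*(f(0, -6) + (-1 + (8 - 2))) = -30*(0/(-6) + (-1 + (8 - 2))) = -30*(0*(-⅙) + (-1 + 6)) = -30*(0 + 5) = -30*5 = -150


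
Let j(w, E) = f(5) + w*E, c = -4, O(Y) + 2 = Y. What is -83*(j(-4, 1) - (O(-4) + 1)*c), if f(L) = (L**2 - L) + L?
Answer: -83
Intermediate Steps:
O(Y) = -2 + Y
f(L) = L**2
j(w, E) = 25 + E*w (j(w, E) = 5**2 + w*E = 25 + E*w)
-83*(j(-4, 1) - (O(-4) + 1)*c) = -83*((25 + 1*(-4)) - ((-2 - 4) + 1)*(-4)) = -83*((25 - 4) - (-6 + 1)*(-4)) = -83*(21 - (-5)*(-4)) = -83*(21 - 1*20) = -83*(21 - 20) = -83*1 = -83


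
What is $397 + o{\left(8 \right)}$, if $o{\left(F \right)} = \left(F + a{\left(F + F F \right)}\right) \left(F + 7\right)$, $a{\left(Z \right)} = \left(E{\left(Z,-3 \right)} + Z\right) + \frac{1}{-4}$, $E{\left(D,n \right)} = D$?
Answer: $\frac{10693}{4} \approx 2673.3$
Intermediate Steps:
$a{\left(Z \right)} = - \frac{1}{4} + 2 Z$ ($a{\left(Z \right)} = \left(Z + Z\right) + \frac{1}{-4} = 2 Z - \frac{1}{4} = - \frac{1}{4} + 2 Z$)
$o{\left(F \right)} = \left(7 + F\right) \left(- \frac{1}{4} + 2 F^{2} + 3 F\right)$ ($o{\left(F \right)} = \left(F + \left(- \frac{1}{4} + 2 \left(F + F F\right)\right)\right) \left(F + 7\right) = \left(F + \left(- \frac{1}{4} + 2 \left(F + F^{2}\right)\right)\right) \left(7 + F\right) = \left(F - \left(\frac{1}{4} - 2 F - 2 F^{2}\right)\right) \left(7 + F\right) = \left(F + \left(- \frac{1}{4} + 2 F + 2 F^{2}\right)\right) \left(7 + F\right) = \left(- \frac{1}{4} + 2 F^{2} + 3 F\right) \left(7 + F\right) = \left(7 + F\right) \left(- \frac{1}{4} + 2 F^{2} + 3 F\right)$)
$397 + o{\left(8 \right)} = 397 + \left(- \frac{7}{4} + 2 \cdot 8^{3} + 17 \cdot 8^{2} + \frac{83}{4} \cdot 8\right) = 397 + \left(- \frac{7}{4} + 2 \cdot 512 + 17 \cdot 64 + 166\right) = 397 + \left(- \frac{7}{4} + 1024 + 1088 + 166\right) = 397 + \frac{9105}{4} = \frac{10693}{4}$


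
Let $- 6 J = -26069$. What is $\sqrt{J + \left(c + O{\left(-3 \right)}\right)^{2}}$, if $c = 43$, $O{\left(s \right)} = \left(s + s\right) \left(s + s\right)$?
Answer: $\frac{\sqrt{381090}}{6} \approx 102.89$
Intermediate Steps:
$J = \frac{26069}{6}$ ($J = \left(- \frac{1}{6}\right) \left(-26069\right) = \frac{26069}{6} \approx 4344.8$)
$O{\left(s \right)} = 4 s^{2}$ ($O{\left(s \right)} = 2 s 2 s = 4 s^{2}$)
$\sqrt{J + \left(c + O{\left(-3 \right)}\right)^{2}} = \sqrt{\frac{26069}{6} + \left(43 + 4 \left(-3\right)^{2}\right)^{2}} = \sqrt{\frac{26069}{6} + \left(43 + 4 \cdot 9\right)^{2}} = \sqrt{\frac{26069}{6} + \left(43 + 36\right)^{2}} = \sqrt{\frac{26069}{6} + 79^{2}} = \sqrt{\frac{26069}{6} + 6241} = \sqrt{\frac{63515}{6}} = \frac{\sqrt{381090}}{6}$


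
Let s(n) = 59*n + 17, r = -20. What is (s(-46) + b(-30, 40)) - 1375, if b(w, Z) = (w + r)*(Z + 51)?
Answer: -8622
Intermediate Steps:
s(n) = 17 + 59*n
b(w, Z) = (-20 + w)*(51 + Z) (b(w, Z) = (w - 20)*(Z + 51) = (-20 + w)*(51 + Z))
(s(-46) + b(-30, 40)) - 1375 = ((17 + 59*(-46)) + (-1020 - 20*40 + 51*(-30) + 40*(-30))) - 1375 = ((17 - 2714) + (-1020 - 800 - 1530 - 1200)) - 1375 = (-2697 - 4550) - 1375 = -7247 - 1375 = -8622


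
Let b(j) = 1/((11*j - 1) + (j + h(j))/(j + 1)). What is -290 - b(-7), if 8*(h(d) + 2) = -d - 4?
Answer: -355234/1225 ≈ -289.99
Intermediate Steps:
h(d) = -5/2 - d/8 (h(d) = -2 + (-d - 4)/8 = -2 + (-4 - d)/8 = -2 + (-1/2 - d/8) = -5/2 - d/8)
b(j) = 1/(-1 + 11*j + (-5/2 + 7*j/8)/(1 + j)) (b(j) = 1/((11*j - 1) + (j + (-5/2 - j/8))/(j + 1)) = 1/((-1 + 11*j) + (-5/2 + 7*j/8)/(1 + j)) = 1/(-1 + 11*j + (-5/2 + 7*j/8)/(1 + j)))
-290 - b(-7) = -290 - 8*(1 - 7)/(-28 + 87*(-7) + 88*(-7)**2) = -290 - 8*(-6)/(-28 - 609 + 88*49) = -290 - 8*(-6)/(-28 - 609 + 4312) = -290 - 8*(-6)/3675 = -290 - 1*(-16/1225) = -290 + 16/1225 = -355234/1225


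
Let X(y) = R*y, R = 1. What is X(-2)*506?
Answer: -1012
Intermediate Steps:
X(y) = y (X(y) = 1*y = y)
X(-2)*506 = -2*506 = -1012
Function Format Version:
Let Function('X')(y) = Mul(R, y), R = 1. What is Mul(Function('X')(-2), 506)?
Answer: -1012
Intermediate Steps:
Function('X')(y) = y (Function('X')(y) = Mul(1, y) = y)
Mul(Function('X')(-2), 506) = Mul(-2, 506) = -1012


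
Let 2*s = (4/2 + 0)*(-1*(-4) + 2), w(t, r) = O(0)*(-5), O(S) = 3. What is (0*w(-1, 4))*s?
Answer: 0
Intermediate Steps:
w(t, r) = -15 (w(t, r) = 3*(-5) = -15)
s = 6 (s = ((4/2 + 0)*(-1*(-4) + 2))/2 = ((4*(1/2) + 0)*(4 + 2))/2 = ((2 + 0)*6)/2 = (2*6)/2 = (1/2)*12 = 6)
(0*w(-1, 4))*s = (0*(-15))*6 = 0*6 = 0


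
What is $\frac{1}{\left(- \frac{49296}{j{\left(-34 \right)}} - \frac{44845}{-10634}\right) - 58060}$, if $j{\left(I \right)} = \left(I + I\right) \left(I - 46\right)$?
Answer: $- \frac{1807780}{104968464827} \approx -1.7222 \cdot 10^{-5}$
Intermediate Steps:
$j{\left(I \right)} = 2 I \left(-46 + I\right)$
$\frac{1}{\left(- \frac{49296}{j{\left(-34 \right)}} - \frac{44845}{-10634}\right) - 58060} = \frac{1}{\left(- \frac{49296}{2 \left(-34\right) \left(-46 - 34\right)} - \frac{44845}{-10634}\right) - 58060} = \frac{1}{\left(- \frac{49296}{2 \left(-34\right) \left(-80\right)} - - \frac{44845}{10634}\right) - 58060} = \frac{1}{\left(- \frac{49296}{5440} + \frac{44845}{10634}\right) - 58060} = \frac{1}{\left(\left(-49296\right) \frac{1}{5440} + \frac{44845}{10634}\right) - 58060} = \frac{1}{\left(- \frac{3081}{340} + \frac{44845}{10634}\right) - 58060} = \frac{1}{- \frac{8758027}{1807780} - 58060} = \frac{1}{- \frac{104968464827}{1807780}} = - \frac{1807780}{104968464827}$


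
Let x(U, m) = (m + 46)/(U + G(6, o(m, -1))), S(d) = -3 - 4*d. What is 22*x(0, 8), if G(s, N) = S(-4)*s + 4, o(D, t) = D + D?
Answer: 594/41 ≈ 14.488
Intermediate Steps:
o(D, t) = 2*D
G(s, N) = 4 + 13*s (G(s, N) = (-3 - 4*(-4))*s + 4 = (-3 + 16)*s + 4 = 13*s + 4 = 4 + 13*s)
x(U, m) = (46 + m)/(82 + U) (x(U, m) = (m + 46)/(U + (4 + 13*6)) = (46 + m)/(U + (4 + 78)) = (46 + m)/(U + 82) = (46 + m)/(82 + U))
22*x(0, 8) = 22*((46 + 8)/(82 + 0)) = 22*(54/82) = 22*((1/82)*54) = 22*(27/41) = 594/41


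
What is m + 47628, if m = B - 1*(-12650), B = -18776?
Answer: 41502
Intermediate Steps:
m = -6126 (m = -18776 - 1*(-12650) = -18776 + 12650 = -6126)
m + 47628 = -6126 + 47628 = 41502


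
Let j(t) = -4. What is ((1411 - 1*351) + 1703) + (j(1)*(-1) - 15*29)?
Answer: 2332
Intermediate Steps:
((1411 - 1*351) + 1703) + (j(1)*(-1) - 15*29) = ((1411 - 1*351) + 1703) + (-4*(-1) - 15*29) = ((1411 - 351) + 1703) + (4 - 435) = (1060 + 1703) - 431 = 2763 - 431 = 2332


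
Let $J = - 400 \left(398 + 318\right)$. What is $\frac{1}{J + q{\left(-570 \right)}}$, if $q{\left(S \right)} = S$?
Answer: $- \frac{1}{286970} \approx -3.4847 \cdot 10^{-6}$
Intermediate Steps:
$J = -286400$ ($J = \left(-400\right) 716 = -286400$)
$\frac{1}{J + q{\left(-570 \right)}} = \frac{1}{-286400 - 570} = \frac{1}{-286970} = - \frac{1}{286970}$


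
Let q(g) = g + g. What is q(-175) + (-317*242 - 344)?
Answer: -77408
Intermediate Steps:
q(g) = 2*g
q(-175) + (-317*242 - 344) = 2*(-175) + (-317*242 - 344) = -350 + (-76714 - 344) = -350 - 77058 = -77408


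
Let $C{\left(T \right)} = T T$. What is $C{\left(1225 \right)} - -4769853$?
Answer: $6270478$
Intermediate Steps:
$C{\left(T \right)} = T^{2}$
$C{\left(1225 \right)} - -4769853 = 1225^{2} - -4769853 = 1500625 + 4769853 = 6270478$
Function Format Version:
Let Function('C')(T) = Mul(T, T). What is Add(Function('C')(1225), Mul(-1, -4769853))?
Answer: 6270478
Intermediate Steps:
Function('C')(T) = Pow(T, 2)
Add(Function('C')(1225), Mul(-1, -4769853)) = Add(Pow(1225, 2), Mul(-1, -4769853)) = Add(1500625, 4769853) = 6270478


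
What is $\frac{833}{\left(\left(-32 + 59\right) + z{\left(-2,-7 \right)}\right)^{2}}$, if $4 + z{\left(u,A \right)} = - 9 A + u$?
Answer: $\frac{17}{144} \approx 0.11806$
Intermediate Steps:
$z{\left(u,A \right)} = -4 + u - 9 A$ ($z{\left(u,A \right)} = -4 - \left(- u + 9 A\right) = -4 + u - 9 A$)
$\frac{833}{\left(\left(-32 + 59\right) + z{\left(-2,-7 \right)}\right)^{2}} = \frac{833}{\left(\left(-32 + 59\right) - -57\right)^{2}} = \frac{833}{\left(27 - -57\right)^{2}} = \frac{833}{\left(27 + 57\right)^{2}} = \frac{833}{84^{2}} = \frac{833}{7056} = 833 \cdot \frac{1}{7056} = \frac{17}{144}$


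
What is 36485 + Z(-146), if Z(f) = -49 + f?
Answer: 36290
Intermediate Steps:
36485 + Z(-146) = 36485 + (-49 - 146) = 36485 - 195 = 36290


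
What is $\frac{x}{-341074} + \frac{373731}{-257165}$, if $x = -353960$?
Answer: $- \frac{18221901847}{43856147605} \approx -0.41549$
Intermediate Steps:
$\frac{x}{-341074} + \frac{373731}{-257165} = - \frac{353960}{-341074} + \frac{373731}{-257165} = \left(-353960\right) \left(- \frac{1}{341074}\right) + 373731 \left(- \frac{1}{257165}\right) = \frac{176980}{170537} - \frac{373731}{257165} = - \frac{18221901847}{43856147605}$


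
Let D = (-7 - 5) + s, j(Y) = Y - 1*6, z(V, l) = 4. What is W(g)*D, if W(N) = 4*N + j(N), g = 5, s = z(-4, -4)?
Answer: -152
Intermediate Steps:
s = 4
j(Y) = -6 + Y (j(Y) = Y - 6 = -6 + Y)
D = -8 (D = (-7 - 5) + 4 = -12 + 4 = -8)
W(N) = -6 + 5*N (W(N) = 4*N + (-6 + N) = -6 + 5*N)
W(g)*D = (-6 + 5*5)*(-8) = (-6 + 25)*(-8) = 19*(-8) = -152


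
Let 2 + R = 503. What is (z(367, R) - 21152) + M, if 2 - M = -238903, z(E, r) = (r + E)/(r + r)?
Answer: 109094687/501 ≈ 2.1775e+5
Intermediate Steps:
R = 501 (R = -2 + 503 = 501)
z(E, r) = (E + r)/(2*r) (z(E, r) = (E + r)/((2*r)) = (E + r)*(1/(2*r)) = (E + r)/(2*r))
M = 238905 (M = 2 - 1*(-238903) = 2 + 238903 = 238905)
(z(367, R) - 21152) + M = ((1/2)*(367 + 501)/501 - 21152) + 238905 = ((1/2)*(1/501)*868 - 21152) + 238905 = (434/501 - 21152) + 238905 = -10596718/501 + 238905 = 109094687/501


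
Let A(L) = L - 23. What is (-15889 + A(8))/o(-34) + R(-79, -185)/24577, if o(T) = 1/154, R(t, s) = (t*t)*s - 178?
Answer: -60195536395/24577 ≈ -2.4493e+6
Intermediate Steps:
A(L) = -23 + L
R(t, s) = -178 + s*t² (R(t, s) = t²*s - 178 = s*t² - 178 = -178 + s*t²)
o(T) = 1/154
(-15889 + A(8))/o(-34) + R(-79, -185)/24577 = (-15889 + (-23 + 8))/(1/154) + (-178 - 185*(-79)²)/24577 = (-15889 - 15)*154 + (-178 - 185*6241)*(1/24577) = -15904*154 + (-178 - 1154585)*(1/24577) = -2449216 - 1154763*1/24577 = -2449216 - 1154763/24577 = -60195536395/24577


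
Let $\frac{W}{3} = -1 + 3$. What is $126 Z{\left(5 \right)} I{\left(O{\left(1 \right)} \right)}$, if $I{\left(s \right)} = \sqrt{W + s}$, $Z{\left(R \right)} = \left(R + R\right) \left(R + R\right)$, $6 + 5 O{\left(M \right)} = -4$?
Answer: $25200$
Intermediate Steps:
$O{\left(M \right)} = -2$ ($O{\left(M \right)} = - \frac{6}{5} + \frac{1}{5} \left(-4\right) = - \frac{6}{5} - \frac{4}{5} = -2$)
$Z{\left(R \right)} = 4 R^{2}$ ($Z{\left(R \right)} = 2 R 2 R = 4 R^{2}$)
$W = 6$ ($W = 3 \left(-1 + 3\right) = 3 \cdot 2 = 6$)
$I{\left(s \right)} = \sqrt{6 + s}$
$126 Z{\left(5 \right)} I{\left(O{\left(1 \right)} \right)} = 126 \cdot 4 \cdot 5^{2} \sqrt{6 - 2} = 126 \cdot 4 \cdot 25 \sqrt{4} = 126 \cdot 100 \cdot 2 = 12600 \cdot 2 = 25200$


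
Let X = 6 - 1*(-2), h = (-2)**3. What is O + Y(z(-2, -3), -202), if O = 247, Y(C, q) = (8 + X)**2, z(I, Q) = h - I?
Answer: 503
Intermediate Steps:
h = -8
z(I, Q) = -8 - I
X = 8 (X = 6 + 2 = 8)
Y(C, q) = 256 (Y(C, q) = (8 + 8)**2 = 16**2 = 256)
O + Y(z(-2, -3), -202) = 247 + 256 = 503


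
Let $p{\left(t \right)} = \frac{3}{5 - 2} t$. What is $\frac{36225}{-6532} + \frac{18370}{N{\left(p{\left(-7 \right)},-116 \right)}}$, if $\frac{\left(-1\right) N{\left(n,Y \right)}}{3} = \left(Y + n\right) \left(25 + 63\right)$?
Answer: $- \frac{260945}{52398} \approx -4.9801$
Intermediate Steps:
$p{\left(t \right)} = t$ ($p{\left(t \right)} = \frac{3}{3} t = 3 \cdot \frac{1}{3} t = 1 t = t$)
$N{\left(n,Y \right)} = - 264 Y - 264 n$ ($N{\left(n,Y \right)} = - 3 \left(Y + n\right) \left(25 + 63\right) = - 3 \left(Y + n\right) 88 = - 3 \left(88 Y + 88 n\right) = - 264 Y - 264 n$)
$\frac{36225}{-6532} + \frac{18370}{N{\left(p{\left(-7 \right)},-116 \right)}} = \frac{36225}{-6532} + \frac{18370}{\left(-264\right) \left(-116\right) - -1848} = 36225 \left(- \frac{1}{6532}\right) + \frac{18370}{30624 + 1848} = - \frac{1575}{284} + \frac{18370}{32472} = - \frac{1575}{284} + 18370 \cdot \frac{1}{32472} = - \frac{1575}{284} + \frac{835}{1476} = - \frac{260945}{52398}$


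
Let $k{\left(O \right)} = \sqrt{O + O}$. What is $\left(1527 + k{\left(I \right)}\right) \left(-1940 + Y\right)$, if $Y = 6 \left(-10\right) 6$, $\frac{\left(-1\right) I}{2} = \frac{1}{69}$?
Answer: $-3512100 - \frac{200 i \sqrt{69}}{3} \approx -3.5121 \cdot 10^{6} - 553.78 i$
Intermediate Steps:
$I = - \frac{2}{69} \approx -0.028986$
$k{\left(O \right)} = \sqrt{2} \sqrt{O}$ ($k{\left(O \right)} = \sqrt{2 O} = \sqrt{2} \sqrt{O}$)
$Y = -360$ ($Y = \left(-60\right) 6 = -360$)
$\left(1527 + k{\left(I \right)}\right) \left(-1940 + Y\right) = \left(1527 + \sqrt{2} \sqrt{- \frac{2}{69}}\right) \left(-1940 - 360\right) = \left(1527 + \sqrt{2} \frac{i \sqrt{138}}{69}\right) \left(-2300\right) = \left(1527 + \frac{2 i \sqrt{69}}{69}\right) \left(-2300\right) = -3512100 - \frac{200 i \sqrt{69}}{3}$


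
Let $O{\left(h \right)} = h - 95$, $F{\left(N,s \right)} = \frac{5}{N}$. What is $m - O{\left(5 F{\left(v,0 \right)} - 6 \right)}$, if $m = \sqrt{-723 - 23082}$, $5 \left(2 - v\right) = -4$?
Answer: $\frac{1289}{14} + 69 i \sqrt{5} \approx 92.071 + 154.29 i$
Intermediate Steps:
$v = \frac{14}{5}$ ($v = 2 - - \frac{4}{5} = 2 + \frac{4}{5} = \frac{14}{5} \approx 2.8$)
$O{\left(h \right)} = -95 + h$
$m = 69 i \sqrt{5}$ ($m = \sqrt{-23805} = 69 i \sqrt{5} \approx 154.29 i$)
$m - O{\left(5 F{\left(v,0 \right)} - 6 \right)} = 69 i \sqrt{5} - \left(-95 - \left(6 - 5 \frac{5}{\frac{14}{5}}\right)\right) = 69 i \sqrt{5} - \left(-95 - \left(6 - 5 \cdot 5 \cdot \frac{5}{14}\right)\right) = 69 i \sqrt{5} - \left(-95 + \left(5 \cdot \frac{25}{14} - 6\right)\right) = 69 i \sqrt{5} - \left(-95 + \left(\frac{125}{14} - 6\right)\right) = 69 i \sqrt{5} - \left(-95 + \frac{41}{14}\right) = 69 i \sqrt{5} - - \frac{1289}{14} = 69 i \sqrt{5} + \frac{1289}{14} = \frac{1289}{14} + 69 i \sqrt{5}$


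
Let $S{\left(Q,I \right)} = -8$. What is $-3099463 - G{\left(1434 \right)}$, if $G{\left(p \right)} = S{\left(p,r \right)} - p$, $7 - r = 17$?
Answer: $-3098021$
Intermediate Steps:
$r = -10$ ($r = 7 - 17 = -10$)
$G{\left(p \right)} = -8 - p$
$-3099463 - G{\left(1434 \right)} = -3099463 - \left(-8 - 1434\right) = -3099463 - -1442 = -3099463 + 1442 = -3098021$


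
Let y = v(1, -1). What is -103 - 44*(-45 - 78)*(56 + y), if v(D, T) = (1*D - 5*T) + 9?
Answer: 384149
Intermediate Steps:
v(D, T) = 9 + D - 5*T (v(D, T) = (D - 5*T) + 9 = 9 + D - 5*T)
y = 15 (y = 9 + 1 - 5*(-1) = 9 + 1 + 5 = 15)
-103 - 44*(-45 - 78)*(56 + y) = -103 - 44*(-45 - 78)*(56 + 15) = -103 - (-5412)*71 = -103 - 44*(-8733) = -103 + 384252 = 384149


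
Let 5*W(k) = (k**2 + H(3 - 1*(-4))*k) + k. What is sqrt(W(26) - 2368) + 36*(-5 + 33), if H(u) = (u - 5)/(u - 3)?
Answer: 1008 + 5*I*sqrt(89) ≈ 1008.0 + 47.17*I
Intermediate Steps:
H(u) = (-5 + u)/(-3 + u)
W(k) = k**2/5 + 3*k/10 (W(k) = ((k**2 + ((-5 + (3 - 1*(-4)))/(-3 + (3 - 1*(-4))))*k) + k)/5 = ((k**2 + ((-5 + (3 + 4))/(-3 + (3 + 4)))*k) + k)/5 = ((k**2 + ((-5 + 7)/(-3 + 7))*k) + k)/5 = ((k**2 + (2/4)*k) + k)/5 = ((k**2 + ((1/4)*2)*k) + k)/5 = ((k**2 + k/2) + k)/5 = (k**2 + 3*k/2)/5 = k**2/5 + 3*k/10)
sqrt(W(26) - 2368) + 36*(-5 + 33) = sqrt((1/10)*26*(3 + 2*26) - 2368) + 36*(-5 + 33) = sqrt((1/10)*26*(3 + 52) - 2368) + 36*28 = sqrt((1/10)*26*55 - 2368) + 1008 = sqrt(143 - 2368) + 1008 = sqrt(-2225) + 1008 = 5*I*sqrt(89) + 1008 = 1008 + 5*I*sqrt(89)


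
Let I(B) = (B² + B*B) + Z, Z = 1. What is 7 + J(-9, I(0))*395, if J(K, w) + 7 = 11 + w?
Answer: 1982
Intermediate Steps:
I(B) = 1 + 2*B² (I(B) = (B² + B*B) + 1 = (B² + B²) + 1 = 2*B² + 1 = 1 + 2*B²)
J(K, w) = 4 + w (J(K, w) = -7 + (11 + w) = 4 + w)
7 + J(-9, I(0))*395 = 7 + (4 + (1 + 2*0²))*395 = 7 + (4 + (1 + 2*0))*395 = 7 + (4 + (1 + 0))*395 = 7 + (4 + 1)*395 = 7 + 5*395 = 7 + 1975 = 1982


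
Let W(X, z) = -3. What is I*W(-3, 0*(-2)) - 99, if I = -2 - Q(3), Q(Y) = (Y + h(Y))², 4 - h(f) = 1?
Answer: 15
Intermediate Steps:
h(f) = 3 (h(f) = 4 - 1*1 = 4 - 1 = 3)
Q(Y) = (3 + Y)² (Q(Y) = (Y + 3)² = (3 + Y)²)
I = -38 (I = -2 - (3 + 3)² = -2 - 1*6² = -2 - 1*36 = -2 - 36 = -38)
I*W(-3, 0*(-2)) - 99 = -38*(-3) - 99 = 114 - 99 = 15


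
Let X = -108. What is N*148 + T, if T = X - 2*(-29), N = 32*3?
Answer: 14158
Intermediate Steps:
N = 96
T = -50 (T = -108 - 2*(-29) = -108 - 1*(-58) = -108 + 58 = -50)
N*148 + T = 96*148 - 50 = 14208 - 50 = 14158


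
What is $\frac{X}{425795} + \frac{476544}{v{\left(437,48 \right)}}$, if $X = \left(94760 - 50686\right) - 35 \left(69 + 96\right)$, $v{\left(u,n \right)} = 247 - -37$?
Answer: $\frac{50730232349}{30231445} \approx 1678.1$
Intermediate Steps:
$v{\left(u,n \right)} = 284$ ($v{\left(u,n \right)} = 247 + 37 = 284$)
$X = 38299$ ($X = 44074 - 5775 = 38299$)
$\frac{X}{425795} + \frac{476544}{v{\left(437,48 \right)}} = \frac{38299}{425795} + \frac{476544}{284} = 38299 \cdot \frac{1}{425795} + 476544 \cdot \frac{1}{284} = \frac{38299}{425795} + \frac{119136}{71} = \frac{50730232349}{30231445}$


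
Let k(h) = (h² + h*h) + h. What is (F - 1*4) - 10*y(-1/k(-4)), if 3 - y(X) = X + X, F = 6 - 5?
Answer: -236/7 ≈ -33.714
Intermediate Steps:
F = 1
k(h) = h + 2*h² (k(h) = (h² + h²) + h = 2*h² + h = h + 2*h²)
y(X) = 3 - 2*X (y(X) = 3 - (X + X) = 3 - 2*X)
(F - 1*4) - 10*y(-1/k(-4)) = (1 - 1*4) - 10*(3 - (-2)/((-4*(1 + 2*(-4))))) = (1 - 4) - 10*(3 - (-2)/((-4*(1 - 8)))) = -3 - 10*(3 - (-2)/((-4*(-7)))) = -3 - 10*(3 - (-2)/28) = -3 - 10*(3 - 2*(-1/28)) = -3 - 10*(3 + 1/14) = -3 - 10*43/14 = -3 - 215/7 = -236/7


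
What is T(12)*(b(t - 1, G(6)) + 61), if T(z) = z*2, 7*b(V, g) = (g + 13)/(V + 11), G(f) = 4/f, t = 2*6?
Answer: 112892/77 ≈ 1466.1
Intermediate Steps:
t = 12
b(V, g) = (13 + g)/(7*(11 + V)) (b(V, g) = ((g + 13)/(V + 11))/7 = ((13 + g)/(11 + V))/7 = (13 + g)/(7*(11 + V)))
T(z) = 2*z
T(12)*(b(t - 1, G(6)) + 61) = (2*12)*((13 + 4/6)/(7*(11 + (12 - 1))) + 61) = 24*((13 + 4*(⅙))/(7*(11 + 11)) + 61) = 24*((⅐)*(13 + ⅔)/22 + 61) = 24*((⅐)*(1/22)*(41/3) + 61) = 24*(41/462 + 61) = 24*(28223/462) = 112892/77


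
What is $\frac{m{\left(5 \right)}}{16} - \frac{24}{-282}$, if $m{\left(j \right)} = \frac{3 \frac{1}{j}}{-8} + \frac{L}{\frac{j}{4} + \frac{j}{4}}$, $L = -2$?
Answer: $\frac{183}{6016} \approx 0.030419$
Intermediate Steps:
$m{\left(j \right)} = - \frac{35}{8 j}$ ($m{\left(j \right)} = \frac{3 \frac{1}{j}}{-8} - \frac{2}{\frac{j}{4} + \frac{j}{4}} = \frac{3}{j} \left(- \frac{1}{8}\right) - \frac{2}{j \frac{1}{4} + j \frac{1}{4}} = - \frac{3}{8 j} - \frac{2}{\frac{j}{4} + \frac{j}{4}} = - \frac{3}{8 j} - \frac{2}{\frac{1}{2} j} = - \frac{3}{8 j} - 2 \frac{2}{j} = - \frac{3}{8 j} - \frac{4}{j} = - \frac{35}{8 j}$)
$\frac{m{\left(5 \right)}}{16} - \frac{24}{-282} = \frac{\left(- \frac{35}{8}\right) \frac{1}{5}}{16} - \frac{24}{-282} = \left(- \frac{35}{8}\right) \frac{1}{5} \cdot \frac{1}{16} - - \frac{4}{47} = \left(- \frac{7}{8}\right) \frac{1}{16} + \frac{4}{47} = - \frac{7}{128} + \frac{4}{47} = \frac{183}{6016}$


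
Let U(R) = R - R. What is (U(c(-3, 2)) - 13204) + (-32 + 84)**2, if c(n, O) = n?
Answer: -10500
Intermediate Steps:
U(R) = 0
(U(c(-3, 2)) - 13204) + (-32 + 84)**2 = (0 - 13204) + (-32 + 84)**2 = -13204 + 52**2 = -13204 + 2704 = -10500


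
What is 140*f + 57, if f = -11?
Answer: -1483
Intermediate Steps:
140*f + 57 = 140*(-11) + 57 = -1540 + 57 = -1483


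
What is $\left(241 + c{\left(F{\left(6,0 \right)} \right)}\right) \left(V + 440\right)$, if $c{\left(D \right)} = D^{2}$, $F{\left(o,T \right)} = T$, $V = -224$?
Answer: $52056$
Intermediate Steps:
$\left(241 + c{\left(F{\left(6,0 \right)} \right)}\right) \left(V + 440\right) = \left(241 + 0^{2}\right) \left(-224 + 440\right) = \left(241 + 0\right) 216 = 241 \cdot 216 = 52056$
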